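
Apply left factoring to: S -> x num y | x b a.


Common prefix: 'x'
Factored: S -> x S', S' -> num y | b a


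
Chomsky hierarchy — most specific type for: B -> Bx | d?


Left-linear: every RHS is a terminal or one nonterminal followed by a terminal
Classification: Type 3 (Regular)


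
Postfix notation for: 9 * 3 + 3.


Left to right (same or higher precedence on left)
Postfix: 9 3 * 3 +


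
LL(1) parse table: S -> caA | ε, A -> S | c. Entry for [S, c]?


For [S, c]: 'c' ∈ FIRST(caA)
Entry: S -> caA


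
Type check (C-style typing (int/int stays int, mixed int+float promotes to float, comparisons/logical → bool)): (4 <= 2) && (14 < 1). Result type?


Operand types: bool && bool
Rule: logical operators take bool operands and yield bool
Result type: bool


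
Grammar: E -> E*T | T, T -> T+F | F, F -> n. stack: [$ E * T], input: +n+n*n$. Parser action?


'+' can extend T; shift to build T -> T+F
Action: shift


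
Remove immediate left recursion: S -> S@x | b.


Left-recursive alternatives: S@x; non-recursive: b
Introduce S': S -> bS', S' -> @xS' | ε


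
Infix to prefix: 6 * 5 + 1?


left-to-right (same/higher precedence on left): tree is (+ (* 6 5) 1)
Prefix: + * 6 5 1


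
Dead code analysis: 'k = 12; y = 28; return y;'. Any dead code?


k is assigned but never read
Dead: 'k = 12'


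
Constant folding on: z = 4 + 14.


4 + 14 = 18 at compile time
Optimized: z = 18


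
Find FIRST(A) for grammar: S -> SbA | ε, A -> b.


Per alternative of A: FIRST(b) = {b}
FIRST(A) = {b}


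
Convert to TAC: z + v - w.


Break into single-operator statements:
t1 = z + v
t2 = t1 - w


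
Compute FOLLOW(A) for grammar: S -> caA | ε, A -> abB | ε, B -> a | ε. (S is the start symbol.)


$ ∈ FOLLOW(S). For each A -> αBβ: add FIRST(β)\{ε} to FOLLOW(B); if β nullable, add FOLLOW(A).
FOLLOW(A) = {$}


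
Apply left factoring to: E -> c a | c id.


Common prefix: 'c'
Factored: E -> c E', E' -> a | id


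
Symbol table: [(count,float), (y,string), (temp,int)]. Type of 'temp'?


Lookup 'temp' → type int


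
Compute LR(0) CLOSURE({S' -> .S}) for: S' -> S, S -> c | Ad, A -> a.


Start: S' -> .S
For each item with dot before a nonterminal B, add B -> .γ for every B-production
Closure: [S' -> .S, S -> .c, S -> .Ad, A -> .a]


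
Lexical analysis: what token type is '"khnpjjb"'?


Pattern: double-quoted sequence
Type: STRING_LITERAL


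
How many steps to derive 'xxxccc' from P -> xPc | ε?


Derivation: P => xPc => xxPcc => xxxPccc => xxxccc
Steps: 4


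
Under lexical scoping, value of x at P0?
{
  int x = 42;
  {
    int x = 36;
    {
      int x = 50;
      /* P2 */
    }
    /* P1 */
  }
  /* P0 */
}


x declared in the same block as P0
x = 42


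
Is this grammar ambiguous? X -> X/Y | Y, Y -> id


precedence layered via separate nonterminal Y: deterministic
Unambiguous


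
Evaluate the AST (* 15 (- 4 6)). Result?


Evaluate inner: (- 4 6) = -2
Evaluate root: (* 15 -2) = -30
Result: -30


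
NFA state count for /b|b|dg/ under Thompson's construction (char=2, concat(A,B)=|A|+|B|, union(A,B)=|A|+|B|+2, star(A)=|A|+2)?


Syntax tree has 4 char leaf(s), 2 union(s), 0 star(s)
chars contribute 4×2 = 8; each union adds +2; each star adds +2
Total: 8 + 4 + 0 = 12 states


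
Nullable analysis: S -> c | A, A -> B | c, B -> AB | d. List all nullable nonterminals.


A nonterminal is nullable iff some alternative derives ε (directly, or every symbol in it is nullable)
Nullable: {}


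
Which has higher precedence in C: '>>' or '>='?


'>>' is shift (level 8); '>=' is relational (level 7)
Higher level binds tighter
'>>' has higher precedence than '>='


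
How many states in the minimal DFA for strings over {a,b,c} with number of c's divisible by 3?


Track (count of c) mod 3: states 0..2, accept at 0
Minimal DFA: 3 states


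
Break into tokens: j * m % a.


Scan left to right, longest-match per lexeme
Tokens: ID(j), OP(*), ID(m), OP(%), ID(a)


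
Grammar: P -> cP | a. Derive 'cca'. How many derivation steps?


Derivation: P => cP => ccP => cca
Steps: 3


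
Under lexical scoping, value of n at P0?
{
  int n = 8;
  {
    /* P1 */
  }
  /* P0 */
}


n declared in the same block as P0
n = 8


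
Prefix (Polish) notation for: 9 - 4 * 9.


'*' binds tighter: tree is (- 9 (* 4 9))
Prefix: - 9 * 4 9


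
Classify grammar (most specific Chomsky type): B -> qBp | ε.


Single nonterminal LHS, but q^n p^n is not regular
Classification: Type 2 (Context-Free)


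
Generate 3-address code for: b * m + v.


Break into single-operator statements:
t1 = b * m
t2 = t1 + v


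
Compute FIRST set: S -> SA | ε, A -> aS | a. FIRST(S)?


Per alternative of S: FIRST(SA) = {a}; FIRST(ε) = {ε}
FIRST(S) = {a, ε}


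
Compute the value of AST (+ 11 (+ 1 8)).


Evaluate inner: (+ 1 8) = 9
Evaluate root: (+ 11 9) = 20
Result: 20


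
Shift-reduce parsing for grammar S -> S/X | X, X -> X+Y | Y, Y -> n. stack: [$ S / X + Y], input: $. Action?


handle 'X+Y' on top
Action: reduce (X -> X+Y)


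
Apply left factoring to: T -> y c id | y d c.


Common prefix: 'y'
Factored: T -> y T', T' -> c id | d c


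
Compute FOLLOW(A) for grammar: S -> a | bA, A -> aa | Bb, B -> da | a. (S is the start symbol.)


$ ∈ FOLLOW(S). For each A -> αBβ: add FIRST(β)\{ε} to FOLLOW(B); if β nullable, add FOLLOW(A).
FOLLOW(A) = {$}


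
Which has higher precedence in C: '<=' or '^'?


'<=' is relational (level 7); '^' is bitwise XOR (level 4)
Higher level binds tighter
'<=' has higher precedence than '^'


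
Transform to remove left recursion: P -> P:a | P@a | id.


Left-recursive alternatives: P:a, P@a; non-recursive: id
Introduce P': P -> idP', P' -> :aP' | @aP' | ε


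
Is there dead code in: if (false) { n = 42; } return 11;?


condition is constant false, so the whole block is unreachable
Dead: 'if (false) { n = 42; }'


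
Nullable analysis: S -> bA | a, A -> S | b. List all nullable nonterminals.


A nonterminal is nullable iff some alternative derives ε (directly, or every symbol in it is nullable)
Nullable: {}


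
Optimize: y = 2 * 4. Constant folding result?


2 * 4 = 8 at compile time
Optimized: y = 8


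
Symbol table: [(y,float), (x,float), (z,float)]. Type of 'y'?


Lookup 'y' → type float


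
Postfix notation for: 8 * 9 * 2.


Left to right (same or higher precedence on left)
Postfix: 8 9 * 2 *


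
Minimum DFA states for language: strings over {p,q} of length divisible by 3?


Track length mod 3: states 0..2, accept at 0
Minimal DFA: 3 states


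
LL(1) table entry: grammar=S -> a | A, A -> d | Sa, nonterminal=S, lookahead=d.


For [S, d]: 'd' ∈ FIRST(A)
Entry: S -> A


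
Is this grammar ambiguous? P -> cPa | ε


balanced c^n…a^n: each string has a unique parse
Unambiguous


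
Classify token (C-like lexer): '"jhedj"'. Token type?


Pattern: double-quoted sequence
Type: STRING_LITERAL


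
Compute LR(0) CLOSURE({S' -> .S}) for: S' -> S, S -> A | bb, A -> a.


Start: S' -> .S
For each item with dot before a nonterminal B, add B -> .γ for every B-production
Closure: [S' -> .S, S -> .A, S -> .bb, A -> .a]


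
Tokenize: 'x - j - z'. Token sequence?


Scan left to right, longest-match per lexeme
Tokens: ID(x), OP(-), ID(j), OP(-), ID(z)


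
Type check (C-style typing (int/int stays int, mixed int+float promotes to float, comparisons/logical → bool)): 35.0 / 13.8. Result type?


Operand types: float / float
Rule: mixed int/float promotes to float; int/int stays int
Result type: float


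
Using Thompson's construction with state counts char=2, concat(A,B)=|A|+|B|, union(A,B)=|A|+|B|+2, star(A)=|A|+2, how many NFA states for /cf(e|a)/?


Syntax tree has 4 char leaf(s), 1 union(s), 0 star(s)
chars contribute 4×2 = 8; each union adds +2; each star adds +2
Total: 8 + 2 + 0 = 10 states


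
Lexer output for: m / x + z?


Scan left to right, longest-match per lexeme
Tokens: ID(m), OP(/), ID(x), OP(+), ID(z)


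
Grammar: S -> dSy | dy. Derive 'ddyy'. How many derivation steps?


Derivation: S => dSy => ddyy
Steps: 2


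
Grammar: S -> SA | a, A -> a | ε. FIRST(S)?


Per alternative of S: FIRST(SA) = {a}; FIRST(a) = {a}
FIRST(S) = {a}


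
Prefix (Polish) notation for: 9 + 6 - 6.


left-to-right (same/higher precedence on left): tree is (- (+ 9 6) 6)
Prefix: - + 9 6 6


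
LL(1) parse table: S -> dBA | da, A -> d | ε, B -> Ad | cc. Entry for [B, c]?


For [B, c]: 'c' ∈ FIRST(cc)
Entry: B -> cc


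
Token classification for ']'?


Pattern: delimiter/punctuation
Type: PUNCTUATION


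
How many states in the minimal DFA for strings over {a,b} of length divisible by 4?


Track length mod 4: states 0..3, accept at 0
Minimal DFA: 4 states


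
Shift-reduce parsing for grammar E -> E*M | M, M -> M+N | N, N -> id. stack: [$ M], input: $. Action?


lookahead ∉ {+} so M won't extend; reduce E -> M
Action: reduce (E -> M)


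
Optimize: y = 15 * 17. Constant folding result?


15 * 17 = 255 at compile time
Optimized: y = 255


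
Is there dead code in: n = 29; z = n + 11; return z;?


n is read by z's definition; z is returned
No dead code


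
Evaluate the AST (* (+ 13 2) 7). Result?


Evaluate inner: (+ 13 2) = 15
Evaluate root: (* 15 7) = 105
Result: 105


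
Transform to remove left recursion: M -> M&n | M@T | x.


Left-recursive alternatives: M&n, M@T; non-recursive: x
Introduce M': M -> xM', M' -> &nM' | @TM' | ε


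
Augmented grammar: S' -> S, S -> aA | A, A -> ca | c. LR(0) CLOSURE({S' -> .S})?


Start: S' -> .S
For each item with dot before a nonterminal B, add B -> .γ for every B-production
Closure: [S' -> .S, S -> .aA, S -> .A, A -> .ca, A -> .c]


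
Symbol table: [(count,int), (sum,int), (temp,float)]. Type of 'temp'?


Lookup 'temp' → type float


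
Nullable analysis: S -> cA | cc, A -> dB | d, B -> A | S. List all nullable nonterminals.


A nonterminal is nullable iff some alternative derives ε (directly, or every symbol in it is nullable)
Nullable: {}


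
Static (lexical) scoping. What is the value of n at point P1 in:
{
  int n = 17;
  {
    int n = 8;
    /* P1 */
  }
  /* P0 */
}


n declared in the same block as P1
n = 8


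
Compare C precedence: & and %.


'%' is multiplicative (level 10); '&' is bitwise AND (level 5)
Higher level binds tighter
'%' has higher precedence than '&'


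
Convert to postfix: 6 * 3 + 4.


Left to right (same or higher precedence on left)
Postfix: 6 3 * 4 +


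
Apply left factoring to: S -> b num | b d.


Common prefix: 'b'
Factored: S -> b S', S' -> num | d


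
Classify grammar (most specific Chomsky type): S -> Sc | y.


Left-linear: every RHS is a terminal or one nonterminal followed by a terminal
Classification: Type 3 (Regular)


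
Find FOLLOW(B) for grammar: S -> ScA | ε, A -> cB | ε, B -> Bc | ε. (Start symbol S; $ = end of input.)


$ ∈ FOLLOW(S). For each A -> αBβ: add FIRST(β)\{ε} to FOLLOW(B); if β nullable, add FOLLOW(A).
FOLLOW(B) = {$, c}


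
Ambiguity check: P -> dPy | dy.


balanced d^n…y^n: each string has a unique parse
Unambiguous


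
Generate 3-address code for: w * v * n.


Break into single-operator statements:
t1 = w * v
t2 = t1 * n


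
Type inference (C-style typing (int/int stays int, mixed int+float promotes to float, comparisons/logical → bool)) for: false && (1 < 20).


Operand types: bool && bool
Rule: logical operators take bool operands and yield bool
Result type: bool


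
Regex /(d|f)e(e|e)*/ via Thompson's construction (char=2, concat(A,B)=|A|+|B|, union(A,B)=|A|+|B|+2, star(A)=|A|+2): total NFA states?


Syntax tree has 5 char leaf(s), 2 union(s), 1 star(s)
chars contribute 5×2 = 10; each union adds +2; each star adds +2
Total: 10 + 4 + 2 = 16 states


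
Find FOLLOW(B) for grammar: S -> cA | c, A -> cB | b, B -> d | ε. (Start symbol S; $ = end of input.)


$ ∈ FOLLOW(S). For each A -> αBβ: add FIRST(β)\{ε} to FOLLOW(B); if β nullable, add FOLLOW(A).
FOLLOW(B) = {$}


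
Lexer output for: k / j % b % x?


Scan left to right, longest-match per lexeme
Tokens: ID(k), OP(/), ID(j), OP(%), ID(b), OP(%), ID(x)


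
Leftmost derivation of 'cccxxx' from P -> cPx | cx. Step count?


Derivation: P => cPx => ccPxx => cccxxx
Steps: 3


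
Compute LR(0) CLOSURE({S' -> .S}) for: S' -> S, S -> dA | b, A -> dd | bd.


Start: S' -> .S
For each item with dot before a nonterminal B, add B -> .γ for every B-production
Closure: [S' -> .S, S -> .dA, S -> .b]


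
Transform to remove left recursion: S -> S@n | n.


Left-recursive alternatives: S@n; non-recursive: n
Introduce S': S -> nS', S' -> @nS' | ε


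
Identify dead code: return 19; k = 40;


statement follows a return and is unreachable
Dead: 'k = 40'


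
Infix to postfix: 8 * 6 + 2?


Left to right (same or higher precedence on left)
Postfix: 8 6 * 2 +


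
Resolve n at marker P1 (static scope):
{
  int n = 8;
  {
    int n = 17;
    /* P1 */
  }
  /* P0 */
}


n declared in the same block as P1
n = 17


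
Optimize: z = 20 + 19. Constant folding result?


20 + 19 = 39 at compile time
Optimized: z = 39


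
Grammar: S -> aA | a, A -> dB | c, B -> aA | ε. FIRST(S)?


Per alternative of S: FIRST(aA) = {a}; FIRST(a) = {a}
FIRST(S) = {a}


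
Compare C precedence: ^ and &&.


'^' is bitwise XOR (level 4); '&&' is logical AND (level 2)
Higher level binds tighter
'^' has higher precedence than '&&'


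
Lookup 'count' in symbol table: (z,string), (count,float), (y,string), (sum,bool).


Lookup 'count' → type float


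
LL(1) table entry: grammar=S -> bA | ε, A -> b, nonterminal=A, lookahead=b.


For [A, b]: 'b' ∈ FIRST(b)
Entry: A -> b


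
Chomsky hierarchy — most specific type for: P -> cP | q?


Right-linear: every RHS is a terminal or a terminal followed by one nonterminal
Classification: Type 3 (Regular)


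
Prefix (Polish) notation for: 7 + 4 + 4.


left-to-right (same/higher precedence on left): tree is (+ (+ 7 4) 4)
Prefix: + + 7 4 4


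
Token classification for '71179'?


Pattern: digits only
Type: INTEGER_LITERAL


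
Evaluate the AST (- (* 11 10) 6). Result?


Evaluate inner: (* 11 10) = 110
Evaluate root: (- 110 6) = 104
Result: 104


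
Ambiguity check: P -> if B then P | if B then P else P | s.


dangling else: 'if B then if B then s else s' parses two ways
Ambiguous


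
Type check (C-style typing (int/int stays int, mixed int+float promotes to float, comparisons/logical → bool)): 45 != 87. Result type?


Operand types: int != int
Rule: comparison yields bool
Result type: bool


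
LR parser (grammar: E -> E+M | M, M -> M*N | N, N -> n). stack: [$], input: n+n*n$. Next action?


no handle on stack; shift 'n'
Action: shift


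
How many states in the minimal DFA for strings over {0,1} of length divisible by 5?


Track length mod 5: states 0..4, accept at 0
Minimal DFA: 5 states


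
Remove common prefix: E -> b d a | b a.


Common prefix: 'b'
Factored: E -> b E', E' -> d a | a


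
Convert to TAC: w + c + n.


Break into single-operator statements:
t1 = w + c
t2 = t1 + n


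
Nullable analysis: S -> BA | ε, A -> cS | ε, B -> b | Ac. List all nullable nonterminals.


A nonterminal is nullable iff some alternative derives ε (directly, or every symbol in it is nullable)
Nullable: {A, S}


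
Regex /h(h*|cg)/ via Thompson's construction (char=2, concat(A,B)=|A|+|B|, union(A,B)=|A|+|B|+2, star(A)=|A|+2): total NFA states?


Syntax tree has 4 char leaf(s), 1 union(s), 1 star(s)
chars contribute 4×2 = 8; each union adds +2; each star adds +2
Total: 8 + 2 + 2 = 12 states


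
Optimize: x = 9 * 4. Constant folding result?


9 * 4 = 36 at compile time
Optimized: x = 36


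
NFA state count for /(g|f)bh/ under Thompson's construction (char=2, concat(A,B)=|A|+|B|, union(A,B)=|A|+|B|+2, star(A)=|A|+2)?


Syntax tree has 4 char leaf(s), 1 union(s), 0 star(s)
chars contribute 4×2 = 8; each union adds +2; each star adds +2
Total: 8 + 2 + 0 = 10 states


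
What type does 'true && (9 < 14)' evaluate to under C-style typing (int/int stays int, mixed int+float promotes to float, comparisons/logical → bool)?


Operand types: bool && bool
Rule: logical operators take bool operands and yield bool
Result type: bool


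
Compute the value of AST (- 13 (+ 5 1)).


Evaluate inner: (+ 5 1) = 6
Evaluate root: (- 13 6) = 7
Result: 7


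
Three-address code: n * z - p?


Break into single-operator statements:
t1 = n * z
t2 = t1 - p


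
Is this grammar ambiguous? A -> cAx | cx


balanced c^n…x^n: each string has a unique parse
Unambiguous


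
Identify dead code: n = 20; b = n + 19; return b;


n is read by b's definition; b is returned
No dead code


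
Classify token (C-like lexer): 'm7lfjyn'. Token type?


Pattern: letter/underscore followed by alphanumerics, not a keyword
Type: IDENTIFIER


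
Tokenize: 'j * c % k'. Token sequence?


Scan left to right, longest-match per lexeme
Tokens: ID(j), OP(*), ID(c), OP(%), ID(k)


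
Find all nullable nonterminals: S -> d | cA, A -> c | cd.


A nonterminal is nullable iff some alternative derives ε (directly, or every symbol in it is nullable)
Nullable: {}


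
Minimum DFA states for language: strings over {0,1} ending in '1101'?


Track the longest suffix of input matching a prefix of '1101': 5 classes (prefixes of length 0..4)
Minimal DFA: 5 states


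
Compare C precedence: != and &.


'!=' is equality (level 6); '&' is bitwise AND (level 5)
Higher level binds tighter
'!=' has higher precedence than '&'


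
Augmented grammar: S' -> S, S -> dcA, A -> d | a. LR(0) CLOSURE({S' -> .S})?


Start: S' -> .S
For each item with dot before a nonterminal B, add B -> .γ for every B-production
Closure: [S' -> .S, S -> .dcA]


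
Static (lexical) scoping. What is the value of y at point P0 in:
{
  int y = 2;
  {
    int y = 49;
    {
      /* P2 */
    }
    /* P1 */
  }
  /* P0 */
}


y declared in the same block as P0
y = 2


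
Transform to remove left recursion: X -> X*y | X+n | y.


Left-recursive alternatives: X*y, X+n; non-recursive: y
Introduce X': X -> yX', X' -> *yX' | +nX' | ε


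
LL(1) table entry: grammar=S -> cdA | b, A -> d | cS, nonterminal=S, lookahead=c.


For [S, c]: 'c' ∈ FIRST(cdA)
Entry: S -> cdA


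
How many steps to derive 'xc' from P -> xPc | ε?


Derivation: P => xPc => xc
Steps: 2


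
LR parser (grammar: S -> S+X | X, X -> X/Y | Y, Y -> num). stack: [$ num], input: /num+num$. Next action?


'num' on top is the handle for Y -> num
Action: reduce (Y -> num)


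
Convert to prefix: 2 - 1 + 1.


left-to-right (same/higher precedence on left): tree is (+ (- 2 1) 1)
Prefix: + - 2 1 1


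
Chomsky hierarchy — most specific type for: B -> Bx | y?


Left-linear: every RHS is a terminal or one nonterminal followed by a terminal
Classification: Type 3 (Regular)


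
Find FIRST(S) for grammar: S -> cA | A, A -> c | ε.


Per alternative of S: FIRST(cA) = {c}; FIRST(A) = {c, ε}
FIRST(S) = {c, ε}


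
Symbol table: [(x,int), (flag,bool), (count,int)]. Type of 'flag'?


Lookup 'flag' → type bool


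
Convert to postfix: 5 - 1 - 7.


Left to right (same or higher precedence on left)
Postfix: 5 1 - 7 -


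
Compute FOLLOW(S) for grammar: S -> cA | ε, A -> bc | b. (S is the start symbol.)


$ ∈ FOLLOW(S). For each A -> αBβ: add FIRST(β)\{ε} to FOLLOW(B); if β nullable, add FOLLOW(A).
FOLLOW(S) = {$}


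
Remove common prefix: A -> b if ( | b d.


Common prefix: 'b'
Factored: A -> b A', A' -> if ( | d


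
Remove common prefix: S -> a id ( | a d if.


Common prefix: 'a'
Factored: S -> a S', S' -> id ( | d if


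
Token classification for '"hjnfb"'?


Pattern: double-quoted sequence
Type: STRING_LITERAL


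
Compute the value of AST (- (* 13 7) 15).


Evaluate inner: (* 13 7) = 91
Evaluate root: (- 91 15) = 76
Result: 76


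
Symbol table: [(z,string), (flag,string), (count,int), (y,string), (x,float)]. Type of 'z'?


Lookup 'z' → type string


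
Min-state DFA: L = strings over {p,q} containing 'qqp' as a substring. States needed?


KMP-style automaton: 3 progress states + 1 absorbing accept = 4
Minimal DFA: 4 states


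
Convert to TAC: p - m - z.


Break into single-operator statements:
t1 = p - m
t2 = t1 - z


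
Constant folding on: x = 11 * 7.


11 * 7 = 77 at compile time
Optimized: x = 77


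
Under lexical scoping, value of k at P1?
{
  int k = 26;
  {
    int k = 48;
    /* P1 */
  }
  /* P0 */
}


k declared in the same block as P1
k = 48


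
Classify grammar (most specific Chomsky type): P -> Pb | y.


Left-linear: every RHS is a terminal or one nonterminal followed by a terminal
Classification: Type 3 (Regular)


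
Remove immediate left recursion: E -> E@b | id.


Left-recursive alternatives: E@b; non-recursive: id
Introduce E': E -> idE', E' -> @bE' | ε


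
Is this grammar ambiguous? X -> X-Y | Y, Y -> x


precedence layered via separate nonterminal Y: deterministic
Unambiguous


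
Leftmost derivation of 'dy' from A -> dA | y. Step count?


Derivation: A => dA => dy
Steps: 2


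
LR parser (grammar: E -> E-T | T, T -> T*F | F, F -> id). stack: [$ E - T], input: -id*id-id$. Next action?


handle 'E-T' on top; lookahead ∈ FOLLOW(E) = {-, $}
Action: reduce (E -> E-T)


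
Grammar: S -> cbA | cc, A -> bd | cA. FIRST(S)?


Per alternative of S: FIRST(cbA) = {c}; FIRST(cc) = {c}
FIRST(S) = {c}


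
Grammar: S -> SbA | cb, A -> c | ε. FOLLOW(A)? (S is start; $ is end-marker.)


$ ∈ FOLLOW(S). For each A -> αBβ: add FIRST(β)\{ε} to FOLLOW(B); if β nullable, add FOLLOW(A).
FOLLOW(A) = {$, b}


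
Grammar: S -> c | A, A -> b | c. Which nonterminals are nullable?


A nonterminal is nullable iff some alternative derives ε (directly, or every symbol in it is nullable)
Nullable: {}


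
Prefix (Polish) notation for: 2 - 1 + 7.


left-to-right (same/higher precedence on left): tree is (+ (- 2 1) 7)
Prefix: + - 2 1 7


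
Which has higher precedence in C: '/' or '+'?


'/' is multiplicative (level 10); '+' is additive (level 9)
Higher level binds tighter
'/' has higher precedence than '+'


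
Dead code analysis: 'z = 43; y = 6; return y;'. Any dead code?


z is assigned but never read
Dead: 'z = 43'


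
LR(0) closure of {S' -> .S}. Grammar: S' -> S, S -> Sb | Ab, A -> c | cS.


Start: S' -> .S
For each item with dot before a nonterminal B, add B -> .γ for every B-production
Closure: [S' -> .S, S -> .Sb, S -> .Ab, A -> .c, A -> .cS]


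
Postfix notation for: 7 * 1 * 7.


Left to right (same or higher precedence on left)
Postfix: 7 1 * 7 *


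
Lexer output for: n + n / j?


Scan left to right, longest-match per lexeme
Tokens: ID(n), OP(+), ID(n), OP(/), ID(j)


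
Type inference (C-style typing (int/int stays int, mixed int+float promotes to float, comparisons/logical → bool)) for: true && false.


Operand types: bool && bool
Rule: logical operators take bool operands and yield bool
Result type: bool


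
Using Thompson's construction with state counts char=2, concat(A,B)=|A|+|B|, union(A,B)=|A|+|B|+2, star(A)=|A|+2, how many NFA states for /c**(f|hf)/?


Syntax tree has 4 char leaf(s), 1 union(s), 2 star(s)
chars contribute 4×2 = 8; each union adds +2; each star adds +2
Total: 8 + 2 + 4 = 14 states


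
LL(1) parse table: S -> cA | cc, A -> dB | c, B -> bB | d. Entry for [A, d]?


For [A, d]: 'd' ∈ FIRST(dB)
Entry: A -> dB


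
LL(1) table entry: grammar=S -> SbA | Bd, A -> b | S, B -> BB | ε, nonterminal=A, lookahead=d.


For [A, d]: 'd' ∈ FIRST(S)
Entry: A -> S


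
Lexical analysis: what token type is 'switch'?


Pattern: reserved word
Type: KEYWORD


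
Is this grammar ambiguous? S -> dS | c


right-linear, alternatives start with distinct terminals 'd' vs 'c': unique leftmost derivation
Unambiguous


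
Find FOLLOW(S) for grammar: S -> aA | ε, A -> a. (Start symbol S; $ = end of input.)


$ ∈ FOLLOW(S). For each A -> αBβ: add FIRST(β)\{ε} to FOLLOW(B); if β nullable, add FOLLOW(A).
FOLLOW(S) = {$}


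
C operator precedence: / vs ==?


'/' is multiplicative (level 10); '==' is equality (level 6)
Higher level binds tighter
'/' has higher precedence than '=='


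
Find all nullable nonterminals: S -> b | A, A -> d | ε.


A nonterminal is nullable iff some alternative derives ε (directly, or every symbol in it is nullable)
Nullable: {A, S}


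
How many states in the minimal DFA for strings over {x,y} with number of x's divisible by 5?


Track (count of x) mod 5: states 0..4, accept at 0
Minimal DFA: 5 states


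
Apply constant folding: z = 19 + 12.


19 + 12 = 31 at compile time
Optimized: z = 31


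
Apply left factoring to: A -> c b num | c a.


Common prefix: 'c'
Factored: A -> c A', A' -> b num | a


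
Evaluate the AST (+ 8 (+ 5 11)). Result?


Evaluate inner: (+ 5 11) = 16
Evaluate root: (+ 8 16) = 24
Result: 24


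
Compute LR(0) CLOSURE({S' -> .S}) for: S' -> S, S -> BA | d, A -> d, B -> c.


Start: S' -> .S
For each item with dot before a nonterminal B, add B -> .γ for every B-production
Closure: [S' -> .S, S -> .BA, S -> .d, B -> .c]


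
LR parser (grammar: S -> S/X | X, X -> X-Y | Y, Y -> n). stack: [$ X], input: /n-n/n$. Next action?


lookahead ∉ {-} so X won't extend; reduce S -> X
Action: reduce (S -> X)


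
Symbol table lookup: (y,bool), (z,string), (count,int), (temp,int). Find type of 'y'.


Lookup 'y' → type bool


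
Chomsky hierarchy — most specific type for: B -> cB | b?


Right-linear: every RHS is a terminal or a terminal followed by one nonterminal
Classification: Type 3 (Regular)


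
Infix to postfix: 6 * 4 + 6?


Left to right (same or higher precedence on left)
Postfix: 6 4 * 6 +


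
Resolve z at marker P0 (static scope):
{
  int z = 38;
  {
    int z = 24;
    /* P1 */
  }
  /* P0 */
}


z declared in the same block as P0
z = 38


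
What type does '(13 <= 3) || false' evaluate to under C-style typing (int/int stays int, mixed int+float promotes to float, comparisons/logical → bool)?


Operand types: bool || bool
Rule: logical operators take bool operands and yield bool
Result type: bool


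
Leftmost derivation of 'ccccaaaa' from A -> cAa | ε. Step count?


Derivation: A => cAa => ccAaa => cccAaaa => ccccAaaaa => ccccaaaa
Steps: 5


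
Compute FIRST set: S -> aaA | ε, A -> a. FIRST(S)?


Per alternative of S: FIRST(aaA) = {a}; FIRST(ε) = {ε}
FIRST(S) = {a, ε}


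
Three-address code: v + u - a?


Break into single-operator statements:
t1 = v + u
t2 = t1 - a


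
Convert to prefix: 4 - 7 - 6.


left-to-right (same/higher precedence on left): tree is (- (- 4 7) 6)
Prefix: - - 4 7 6


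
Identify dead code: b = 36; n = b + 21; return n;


b is read by n's definition; n is returned
No dead code


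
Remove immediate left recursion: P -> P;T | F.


Left-recursive alternatives: P;T; non-recursive: F
Introduce P': P -> FP', P' -> ;TP' | ε


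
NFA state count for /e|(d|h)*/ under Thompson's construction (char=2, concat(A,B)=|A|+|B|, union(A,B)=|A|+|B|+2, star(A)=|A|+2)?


Syntax tree has 3 char leaf(s), 2 union(s), 1 star(s)
chars contribute 3×2 = 6; each union adds +2; each star adds +2
Total: 6 + 4 + 2 = 12 states


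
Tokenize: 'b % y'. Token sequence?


Scan left to right, longest-match per lexeme
Tokens: ID(b), OP(%), ID(y)


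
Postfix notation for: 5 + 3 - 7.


Left to right (same or higher precedence on left)
Postfix: 5 3 + 7 -


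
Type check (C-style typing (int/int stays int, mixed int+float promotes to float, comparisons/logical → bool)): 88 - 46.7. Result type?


Operand types: int - float
Rule: mixed int/float promotes to float; int/int stays int
Result type: float


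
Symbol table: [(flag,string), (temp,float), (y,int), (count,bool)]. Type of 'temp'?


Lookup 'temp' → type float


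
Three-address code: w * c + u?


Break into single-operator statements:
t1 = w * c
t2 = t1 + u


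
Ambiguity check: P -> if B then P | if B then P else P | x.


dangling else: 'if B then if B then x else x' parses two ways
Ambiguous


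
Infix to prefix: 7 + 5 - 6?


left-to-right (same/higher precedence on left): tree is (- (+ 7 5) 6)
Prefix: - + 7 5 6


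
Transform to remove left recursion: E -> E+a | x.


Left-recursive alternatives: E+a; non-recursive: x
Introduce E': E -> xE', E' -> +aE' | ε


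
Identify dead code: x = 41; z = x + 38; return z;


x is read by z's definition; z is returned
No dead code


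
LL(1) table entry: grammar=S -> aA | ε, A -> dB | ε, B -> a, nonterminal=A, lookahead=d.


For [A, d]: 'd' ∈ FIRST(dB)
Entry: A -> dB


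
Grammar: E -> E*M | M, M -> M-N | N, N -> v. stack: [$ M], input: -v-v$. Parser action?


shift '-' to continue M -> M-N
Action: shift


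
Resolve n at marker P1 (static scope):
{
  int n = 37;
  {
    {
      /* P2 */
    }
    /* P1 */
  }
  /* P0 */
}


P1's block does not declare n; resolves to the enclosing declaration at depth 0
n = 37


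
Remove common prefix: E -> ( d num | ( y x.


Common prefix: '('
Factored: E -> ( E', E' -> d num | y x


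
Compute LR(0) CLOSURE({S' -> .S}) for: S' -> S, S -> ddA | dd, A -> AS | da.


Start: S' -> .S
For each item with dot before a nonterminal B, add B -> .γ for every B-production
Closure: [S' -> .S, S -> .ddA, S -> .dd]


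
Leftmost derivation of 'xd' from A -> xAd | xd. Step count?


Derivation: A => xd
Steps: 1


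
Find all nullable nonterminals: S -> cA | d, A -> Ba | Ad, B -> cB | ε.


A nonterminal is nullable iff some alternative derives ε (directly, or every symbol in it is nullable)
Nullable: {B}


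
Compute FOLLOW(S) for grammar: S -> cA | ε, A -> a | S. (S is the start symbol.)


$ ∈ FOLLOW(S). For each A -> αBβ: add FIRST(β)\{ε} to FOLLOW(B); if β nullable, add FOLLOW(A).
FOLLOW(S) = {$}


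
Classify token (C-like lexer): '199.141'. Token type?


Pattern: digits with a decimal point
Type: FLOAT_LITERAL


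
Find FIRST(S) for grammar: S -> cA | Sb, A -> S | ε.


Per alternative of S: FIRST(cA) = {c}; FIRST(Sb) = {c}
FIRST(S) = {c}


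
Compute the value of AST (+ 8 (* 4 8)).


Evaluate inner: (* 4 8) = 32
Evaluate root: (+ 8 32) = 40
Result: 40


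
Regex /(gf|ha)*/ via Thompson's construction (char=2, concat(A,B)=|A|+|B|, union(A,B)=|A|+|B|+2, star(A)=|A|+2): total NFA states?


Syntax tree has 4 char leaf(s), 1 union(s), 1 star(s)
chars contribute 4×2 = 8; each union adds +2; each star adds +2
Total: 8 + 2 + 2 = 12 states


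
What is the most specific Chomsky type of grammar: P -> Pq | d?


Left-linear: every RHS is a terminal or one nonterminal followed by a terminal
Classification: Type 3 (Regular)


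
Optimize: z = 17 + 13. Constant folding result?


17 + 13 = 30 at compile time
Optimized: z = 30


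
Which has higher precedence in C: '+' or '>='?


'+' is additive (level 9); '>=' is relational (level 7)
Higher level binds tighter
'+' has higher precedence than '>='


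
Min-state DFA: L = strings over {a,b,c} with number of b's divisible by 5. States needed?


Track (count of b) mod 5: states 0..4, accept at 0
Minimal DFA: 5 states


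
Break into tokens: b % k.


Scan left to right, longest-match per lexeme
Tokens: ID(b), OP(%), ID(k)


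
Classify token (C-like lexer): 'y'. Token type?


Pattern: letter/underscore followed by alphanumerics, not a keyword
Type: IDENTIFIER


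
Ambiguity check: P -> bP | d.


right-linear, alternatives start with distinct terminals 'b' vs 'd': unique leftmost derivation
Unambiguous


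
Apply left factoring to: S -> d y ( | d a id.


Common prefix: 'd'
Factored: S -> d S', S' -> y ( | a id


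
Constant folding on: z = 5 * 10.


5 * 10 = 50 at compile time
Optimized: z = 50


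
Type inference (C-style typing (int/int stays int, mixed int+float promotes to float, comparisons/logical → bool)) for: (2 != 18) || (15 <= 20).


Operand types: bool || bool
Rule: logical operators take bool operands and yield bool
Result type: bool


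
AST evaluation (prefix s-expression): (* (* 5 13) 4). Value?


Evaluate inner: (* 5 13) = 65
Evaluate root: (* 65 4) = 260
Result: 260


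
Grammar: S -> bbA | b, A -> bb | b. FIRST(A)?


Per alternative of A: FIRST(bb) = {b}; FIRST(b) = {b}
FIRST(A) = {b}


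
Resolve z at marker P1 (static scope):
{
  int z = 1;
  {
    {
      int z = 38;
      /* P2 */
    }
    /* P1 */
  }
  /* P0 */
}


P1's block does not declare z; resolves to the enclosing declaration at depth 0
z = 1


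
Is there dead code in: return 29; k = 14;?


statement follows a return and is unreachable
Dead: 'k = 14'


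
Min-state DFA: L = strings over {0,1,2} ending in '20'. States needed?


Track the longest suffix of input matching a prefix of '20': 3 classes (prefixes of length 0..2)
Minimal DFA: 3 states


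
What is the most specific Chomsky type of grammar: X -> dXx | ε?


Single nonterminal LHS, but d^n x^n is not regular
Classification: Type 2 (Context-Free)


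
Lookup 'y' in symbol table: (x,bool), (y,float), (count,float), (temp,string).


Lookup 'y' → type float


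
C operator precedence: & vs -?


'-' is additive (level 9); '&' is bitwise AND (level 5)
Higher level binds tighter
'-' has higher precedence than '&'


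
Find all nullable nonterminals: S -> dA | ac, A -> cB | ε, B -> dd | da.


A nonterminal is nullable iff some alternative derives ε (directly, or every symbol in it is nullable)
Nullable: {A}


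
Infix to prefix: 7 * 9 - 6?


left-to-right (same/higher precedence on left): tree is (- (* 7 9) 6)
Prefix: - * 7 9 6


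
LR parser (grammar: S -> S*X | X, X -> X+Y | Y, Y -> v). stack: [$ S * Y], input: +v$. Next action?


'Y' (not preceded by X+) is the handle for X -> Y
Action: reduce (X -> Y)


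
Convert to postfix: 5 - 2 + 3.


Left to right (same or higher precedence on left)
Postfix: 5 2 - 3 +


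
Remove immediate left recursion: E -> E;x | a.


Left-recursive alternatives: E;x; non-recursive: a
Introduce E': E -> aE', E' -> ;xE' | ε


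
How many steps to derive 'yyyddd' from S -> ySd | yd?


Derivation: S => ySd => yySdd => yyyddd
Steps: 3


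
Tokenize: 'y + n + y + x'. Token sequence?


Scan left to right, longest-match per lexeme
Tokens: ID(y), OP(+), ID(n), OP(+), ID(y), OP(+), ID(x)


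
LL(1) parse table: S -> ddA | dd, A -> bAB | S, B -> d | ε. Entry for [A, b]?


For [A, b]: 'b' ∈ FIRST(bAB)
Entry: A -> bAB


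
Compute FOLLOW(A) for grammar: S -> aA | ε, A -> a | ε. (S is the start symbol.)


$ ∈ FOLLOW(S). For each A -> αBβ: add FIRST(β)\{ε} to FOLLOW(B); if β nullable, add FOLLOW(A).
FOLLOW(A) = {$}


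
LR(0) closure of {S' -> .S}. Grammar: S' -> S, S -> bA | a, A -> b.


Start: S' -> .S
For each item with dot before a nonterminal B, add B -> .γ for every B-production
Closure: [S' -> .S, S -> .bA, S -> .a]


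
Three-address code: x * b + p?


Break into single-operator statements:
t1 = x * b
t2 = t1 + p


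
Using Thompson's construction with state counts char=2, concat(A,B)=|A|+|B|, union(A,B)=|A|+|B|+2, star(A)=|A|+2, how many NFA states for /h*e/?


Syntax tree has 2 char leaf(s), 0 union(s), 1 star(s)
chars contribute 2×2 = 4; each union adds +2; each star adds +2
Total: 4 + 0 + 2 = 6 states


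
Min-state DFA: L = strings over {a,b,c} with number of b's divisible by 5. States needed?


Track (count of b) mod 5: states 0..4, accept at 0
Minimal DFA: 5 states


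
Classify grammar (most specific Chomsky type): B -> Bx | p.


Left-linear: every RHS is a terminal or one nonterminal followed by a terminal
Classification: Type 3 (Regular)


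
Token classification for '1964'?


Pattern: digits only
Type: INTEGER_LITERAL


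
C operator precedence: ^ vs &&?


'^' is bitwise XOR (level 4); '&&' is logical AND (level 2)
Higher level binds tighter
'^' has higher precedence than '&&'


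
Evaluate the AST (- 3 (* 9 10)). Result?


Evaluate inner: (* 9 10) = 90
Evaluate root: (- 3 90) = -87
Result: -87


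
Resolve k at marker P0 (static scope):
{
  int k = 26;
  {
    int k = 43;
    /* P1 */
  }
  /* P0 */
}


k declared in the same block as P0
k = 26


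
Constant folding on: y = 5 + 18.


5 + 18 = 23 at compile time
Optimized: y = 23


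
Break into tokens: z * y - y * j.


Scan left to right, longest-match per lexeme
Tokens: ID(z), OP(*), ID(y), OP(-), ID(y), OP(*), ID(j)


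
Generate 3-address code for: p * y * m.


Break into single-operator statements:
t1 = p * y
t2 = t1 * m


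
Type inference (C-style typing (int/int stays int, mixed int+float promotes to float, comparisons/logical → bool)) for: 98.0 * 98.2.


Operand types: float * float
Rule: mixed int/float promotes to float; int/int stays int
Result type: float


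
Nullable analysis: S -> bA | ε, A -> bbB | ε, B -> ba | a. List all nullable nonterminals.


A nonterminal is nullable iff some alternative derives ε (directly, or every symbol in it is nullable)
Nullable: {A, S}


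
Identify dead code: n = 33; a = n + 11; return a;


n is read by a's definition; a is returned
No dead code


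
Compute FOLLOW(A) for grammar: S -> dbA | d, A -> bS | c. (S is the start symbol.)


$ ∈ FOLLOW(S). For each A -> αBβ: add FIRST(β)\{ε} to FOLLOW(B); if β nullable, add FOLLOW(A).
FOLLOW(A) = {$}


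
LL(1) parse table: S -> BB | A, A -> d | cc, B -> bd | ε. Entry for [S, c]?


For [S, c]: 'c' ∈ FIRST(A)
Entry: S -> A


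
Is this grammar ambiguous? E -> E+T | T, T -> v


precedence layered via separate nonterminal T: deterministic
Unambiguous


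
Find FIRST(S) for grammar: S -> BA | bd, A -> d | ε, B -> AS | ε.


Per alternative of S: FIRST(BA) = {b, d, ε}; FIRST(bd) = {b}
FIRST(S) = {b, d, ε}


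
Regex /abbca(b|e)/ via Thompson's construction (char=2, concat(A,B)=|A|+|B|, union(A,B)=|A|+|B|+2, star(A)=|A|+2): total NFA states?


Syntax tree has 7 char leaf(s), 1 union(s), 0 star(s)
chars contribute 7×2 = 14; each union adds +2; each star adds +2
Total: 14 + 2 + 0 = 16 states


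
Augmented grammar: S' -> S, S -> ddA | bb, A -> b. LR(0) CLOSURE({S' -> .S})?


Start: S' -> .S
For each item with dot before a nonterminal B, add B -> .γ for every B-production
Closure: [S' -> .S, S -> .ddA, S -> .bb]


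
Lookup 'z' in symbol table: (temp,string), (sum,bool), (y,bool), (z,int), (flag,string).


Lookup 'z' → type int


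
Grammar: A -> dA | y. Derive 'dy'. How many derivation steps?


Derivation: A => dA => dy
Steps: 2


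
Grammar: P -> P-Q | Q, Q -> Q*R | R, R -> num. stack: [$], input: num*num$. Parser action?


no handle on stack; shift 'num'
Action: shift
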